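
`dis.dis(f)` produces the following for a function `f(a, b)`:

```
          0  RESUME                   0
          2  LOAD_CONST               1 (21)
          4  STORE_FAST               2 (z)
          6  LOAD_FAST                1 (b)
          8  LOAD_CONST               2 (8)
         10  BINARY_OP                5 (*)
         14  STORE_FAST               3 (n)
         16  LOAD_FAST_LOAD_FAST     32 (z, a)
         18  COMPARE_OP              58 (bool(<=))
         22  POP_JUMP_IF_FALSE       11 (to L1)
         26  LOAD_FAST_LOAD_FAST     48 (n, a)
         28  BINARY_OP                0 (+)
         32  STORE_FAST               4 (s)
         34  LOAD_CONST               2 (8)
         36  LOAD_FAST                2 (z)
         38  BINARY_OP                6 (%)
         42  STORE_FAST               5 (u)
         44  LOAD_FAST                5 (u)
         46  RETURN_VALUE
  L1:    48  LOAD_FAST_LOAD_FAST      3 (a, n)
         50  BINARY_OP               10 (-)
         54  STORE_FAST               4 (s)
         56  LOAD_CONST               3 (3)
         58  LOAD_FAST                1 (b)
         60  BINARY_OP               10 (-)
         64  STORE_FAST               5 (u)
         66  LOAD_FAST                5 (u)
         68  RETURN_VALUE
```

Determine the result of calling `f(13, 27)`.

LOAD_CONST → push 21. Stack: [21]
STORE_FAST z → z=21. Stack: []
LOAD_FAST b → push 27. Stack: [27]
LOAD_CONST → push 8. Stack: [27, 8]
BINARY_OP * → 27 * 8 = 216. Stack: [216]
STORE_FAST n → n=216. Stack: []
LOAD_FAST_LOAD_FAST z,a → push 21,13. Stack: [21, 13]
COMPARE_OP bool(<=) → 21 vs 13 = False. Stack: [False]
POP_JUMP_IF_FALSE → pop False; jump. Stack: []
LOAD_FAST_LOAD_FAST a,n → push 13,216. Stack: [13, 216]
BINARY_OP - → 13 - 216 = -203. Stack: [-203]
STORE_FAST s → s=-203. Stack: []
LOAD_CONST → push 3. Stack: [3]
LOAD_FAST b → push 27. Stack: [3, 27]
BINARY_OP - → 3 - 27 = -24. Stack: [-24]
STORE_FAST u → u=-24. Stack: []
LOAD_FAST u → push -24. Stack: [-24]
RETURN_VALUE → return -24.

-24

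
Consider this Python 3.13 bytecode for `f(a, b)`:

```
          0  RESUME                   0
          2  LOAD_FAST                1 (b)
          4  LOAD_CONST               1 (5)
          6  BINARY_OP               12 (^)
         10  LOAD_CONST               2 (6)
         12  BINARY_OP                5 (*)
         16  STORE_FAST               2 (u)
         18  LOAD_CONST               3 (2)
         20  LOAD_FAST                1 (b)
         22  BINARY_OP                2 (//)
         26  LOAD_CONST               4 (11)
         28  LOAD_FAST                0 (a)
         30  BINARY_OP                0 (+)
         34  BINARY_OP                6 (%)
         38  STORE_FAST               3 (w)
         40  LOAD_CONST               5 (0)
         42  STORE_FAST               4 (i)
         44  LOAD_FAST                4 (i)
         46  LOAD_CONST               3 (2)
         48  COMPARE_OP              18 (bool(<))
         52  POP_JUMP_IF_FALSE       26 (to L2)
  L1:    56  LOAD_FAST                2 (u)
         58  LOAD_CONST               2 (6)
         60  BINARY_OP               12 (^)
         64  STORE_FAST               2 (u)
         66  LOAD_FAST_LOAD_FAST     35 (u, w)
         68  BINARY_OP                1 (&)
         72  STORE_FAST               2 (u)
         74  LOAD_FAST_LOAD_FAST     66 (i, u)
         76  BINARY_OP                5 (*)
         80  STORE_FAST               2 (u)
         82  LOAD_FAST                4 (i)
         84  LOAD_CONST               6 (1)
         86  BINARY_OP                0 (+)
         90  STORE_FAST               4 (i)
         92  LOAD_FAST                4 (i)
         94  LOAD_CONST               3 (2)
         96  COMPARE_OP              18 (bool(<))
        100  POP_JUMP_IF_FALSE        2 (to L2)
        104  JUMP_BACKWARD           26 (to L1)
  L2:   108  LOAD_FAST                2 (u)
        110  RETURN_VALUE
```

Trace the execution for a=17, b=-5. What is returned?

LOAD_FAST b → push -5. Stack: [-5]
LOAD_CONST → push 5. Stack: [-5, 5]
BINARY_OP ^ → -5 ^ 5 = -2. Stack: [-2]
LOAD_CONST → push 6. Stack: [-2, 6]
BINARY_OP * → -2 * 6 = -12. Stack: [-12]
STORE_FAST u → u=-12. Stack: []
LOAD_CONST → push 2. Stack: [2]
LOAD_FAST b → push -5. Stack: [2, -5]
BINARY_OP // → 2 // -5 = -1. Stack: [-1]
LOAD_CONST → push 11. Stack: [-1, 11]
LOAD_FAST a → push 17. Stack: [-1, 11, 17]
BINARY_OP + → 11 + 17 = 28. Stack: [-1, 28]
BINARY_OP % → -1 % 28 = 27. Stack: [27]
STORE_FAST w → w=27. Stack: []
LOAD_CONST → push 0. Stack: [0]
STORE_FAST i → i=0. Stack: []
LOAD_FAST i → push 0. Stack: [0]
LOAD_CONST → push 2. Stack: [0, 2]
COMPARE_OP bool(<) → 0 vs 2 = True. Stack: [True]
POP_JUMP_IF_FALSE → pop True; no jump. Stack: []
LOAD_FAST u → push -12. Stack: [-12]
LOAD_CONST → push 6. Stack: [-12, 6]
BINARY_OP ^ → -12 ^ 6 = -14. Stack: [-14]
STORE_FAST u → u=-14. Stack: []
LOAD_FAST_LOAD_FAST u,w → push -14,27. Stack: [-14, 27]
BINARY_OP & → -14 & 27 = 18. Stack: [18]
STORE_FAST u → u=18. Stack: []
LOAD_FAST_LOAD_FAST i,u → push 0,18. Stack: [0, 18]
BINARY_OP * → 0 * 18 = 0. Stack: [0]
STORE_FAST u → u=0. Stack: []
LOAD_FAST i → push 0. Stack: [0]
LOAD_CONST → push 1. Stack: [0, 1]
BINARY_OP + → 0 + 1 = 1. Stack: [1]
STORE_FAST i → i=1. Stack: []
LOAD_FAST i → push 1. Stack: [1]
LOAD_CONST → push 2. Stack: [1, 2]
COMPARE_OP bool(<) → 1 vs 2 = True. Stack: [True]
POP_JUMP_IF_FALSE → pop True; no jump. Stack: []
LOAD_FAST u → push 0. Stack: [0]
LOAD_CONST → push 6. Stack: [0, 6]
BINARY_OP ^ → 0 ^ 6 = 6. Stack: [6]
STORE_FAST u → u=6. Stack: []
LOAD_FAST_LOAD_FAST u,w → push 6,27. Stack: [6, 27]
BINARY_OP & → 6 & 27 = 2. Stack: [2]
STORE_FAST u → u=2. Stack: []
LOAD_FAST_LOAD_FAST i,u → push 1,2. Stack: [1, 2]
BINARY_OP * → 1 * 2 = 2. Stack: [2]
STORE_FAST u → u=2. Stack: []
LOAD_FAST i → push 1. Stack: [1]
LOAD_CONST → push 1. Stack: [1, 1]
BINARY_OP + → 1 + 1 = 2. Stack: [2]
STORE_FAST i → i=2. Stack: []
LOAD_FAST i → push 2. Stack: [2]
LOAD_CONST → push 2. Stack: [2, 2]
COMPARE_OP bool(<) → 2 vs 2 = False. Stack: [False]
POP_JUMP_IF_FALSE → pop False; jump. Stack: []
LOAD_FAST u → push 2. Stack: [2]
RETURN_VALUE → return 2.

2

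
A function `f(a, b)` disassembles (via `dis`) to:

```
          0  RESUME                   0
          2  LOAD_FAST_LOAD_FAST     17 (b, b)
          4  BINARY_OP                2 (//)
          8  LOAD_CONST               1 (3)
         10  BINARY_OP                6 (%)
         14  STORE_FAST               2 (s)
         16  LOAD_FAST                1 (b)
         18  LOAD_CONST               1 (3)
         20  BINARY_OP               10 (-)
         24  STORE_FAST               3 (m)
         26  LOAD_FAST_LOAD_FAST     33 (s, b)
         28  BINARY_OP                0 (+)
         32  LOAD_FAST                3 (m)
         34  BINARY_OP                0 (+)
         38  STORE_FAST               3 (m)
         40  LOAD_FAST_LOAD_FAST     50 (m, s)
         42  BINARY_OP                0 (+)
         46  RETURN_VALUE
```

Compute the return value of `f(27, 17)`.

33

LOAD_FAST_LOAD_FAST b,b → push 17,17. Stack: [17, 17]
BINARY_OP // → 17 // 17 = 1. Stack: [1]
LOAD_CONST → push 3. Stack: [1, 3]
BINARY_OP % → 1 % 3 = 1. Stack: [1]
STORE_FAST s → s=1. Stack: []
LOAD_FAST b → push 17. Stack: [17]
LOAD_CONST → push 3. Stack: [17, 3]
BINARY_OP - → 17 - 3 = 14. Stack: [14]
STORE_FAST m → m=14. Stack: []
LOAD_FAST_LOAD_FAST s,b → push 1,17. Stack: [1, 17]
BINARY_OP + → 1 + 17 = 18. Stack: [18]
LOAD_FAST m → push 14. Stack: [18, 14]
BINARY_OP + → 18 + 14 = 32. Stack: [32]
STORE_FAST m → m=32. Stack: []
LOAD_FAST_LOAD_FAST m,s → push 32,1. Stack: [32, 1]
BINARY_OP + → 32 + 1 = 33. Stack: [33]
RETURN_VALUE → return 33.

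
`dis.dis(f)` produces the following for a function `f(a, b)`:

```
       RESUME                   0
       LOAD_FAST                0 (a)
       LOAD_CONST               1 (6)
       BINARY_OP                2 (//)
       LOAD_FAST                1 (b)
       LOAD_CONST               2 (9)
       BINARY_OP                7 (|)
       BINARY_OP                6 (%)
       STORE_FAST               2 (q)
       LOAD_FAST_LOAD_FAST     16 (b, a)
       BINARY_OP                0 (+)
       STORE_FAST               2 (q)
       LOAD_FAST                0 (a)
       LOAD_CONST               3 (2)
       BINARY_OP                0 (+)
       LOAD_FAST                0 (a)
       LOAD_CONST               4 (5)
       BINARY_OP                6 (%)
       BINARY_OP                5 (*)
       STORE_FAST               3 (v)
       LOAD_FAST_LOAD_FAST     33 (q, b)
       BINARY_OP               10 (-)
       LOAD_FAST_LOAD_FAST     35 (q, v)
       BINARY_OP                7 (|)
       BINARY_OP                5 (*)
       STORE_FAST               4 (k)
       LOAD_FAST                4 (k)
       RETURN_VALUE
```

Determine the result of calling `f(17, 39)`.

LOAD_FAST a → push 17. Stack: [17]
LOAD_CONST → push 6. Stack: [17, 6]
BINARY_OP // → 17 // 6 = 2. Stack: [2]
LOAD_FAST b → push 39. Stack: [2, 39]
LOAD_CONST → push 9. Stack: [2, 39, 9]
BINARY_OP | → 39 | 9 = 47. Stack: [2, 47]
BINARY_OP % → 2 % 47 = 2. Stack: [2]
STORE_FAST q → q=2. Stack: []
LOAD_FAST_LOAD_FAST b,a → push 39,17. Stack: [39, 17]
BINARY_OP + → 39 + 17 = 56. Stack: [56]
STORE_FAST q → q=56. Stack: []
LOAD_FAST a → push 17. Stack: [17]
LOAD_CONST → push 2. Stack: [17, 2]
BINARY_OP + → 17 + 2 = 19. Stack: [19]
LOAD_FAST a → push 17. Stack: [19, 17]
LOAD_CONST → push 5. Stack: [19, 17, 5]
BINARY_OP % → 17 % 5 = 2. Stack: [19, 2]
BINARY_OP * → 19 * 2 = 38. Stack: [38]
STORE_FAST v → v=38. Stack: []
LOAD_FAST_LOAD_FAST q,b → push 56,39. Stack: [56, 39]
BINARY_OP - → 56 - 39 = 17. Stack: [17]
LOAD_FAST_LOAD_FAST q,v → push 56,38. Stack: [17, 56, 38]
BINARY_OP | → 56 | 38 = 62. Stack: [17, 62]
BINARY_OP * → 17 * 62 = 1054. Stack: [1054]
STORE_FAST k → k=1054. Stack: []
LOAD_FAST k → push 1054. Stack: [1054]
RETURN_VALUE → return 1054.

1054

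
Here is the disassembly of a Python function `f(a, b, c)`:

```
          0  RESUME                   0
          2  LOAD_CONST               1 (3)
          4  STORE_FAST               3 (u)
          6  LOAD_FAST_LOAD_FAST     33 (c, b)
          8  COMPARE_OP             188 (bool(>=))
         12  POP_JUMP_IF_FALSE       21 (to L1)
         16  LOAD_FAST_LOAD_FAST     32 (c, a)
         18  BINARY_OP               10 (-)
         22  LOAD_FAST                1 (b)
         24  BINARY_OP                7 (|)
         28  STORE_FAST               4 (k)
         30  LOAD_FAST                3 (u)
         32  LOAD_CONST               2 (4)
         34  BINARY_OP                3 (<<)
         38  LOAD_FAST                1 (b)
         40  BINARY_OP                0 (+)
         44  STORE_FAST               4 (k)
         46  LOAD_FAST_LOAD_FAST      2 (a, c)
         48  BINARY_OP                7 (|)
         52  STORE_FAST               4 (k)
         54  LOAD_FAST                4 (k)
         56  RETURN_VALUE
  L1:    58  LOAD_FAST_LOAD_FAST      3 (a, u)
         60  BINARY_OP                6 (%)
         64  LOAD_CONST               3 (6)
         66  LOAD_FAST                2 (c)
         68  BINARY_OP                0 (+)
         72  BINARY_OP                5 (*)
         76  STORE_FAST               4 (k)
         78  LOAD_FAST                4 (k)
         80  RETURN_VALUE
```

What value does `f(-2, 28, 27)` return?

LOAD_CONST → push 3. Stack: [3]
STORE_FAST u → u=3. Stack: []
LOAD_FAST_LOAD_FAST c,b → push 27,28. Stack: [27, 28]
COMPARE_OP bool(>=) → 27 vs 28 = False. Stack: [False]
POP_JUMP_IF_FALSE → pop False; jump. Stack: []
LOAD_FAST_LOAD_FAST a,u → push -2,3. Stack: [-2, 3]
BINARY_OP % → -2 % 3 = 1. Stack: [1]
LOAD_CONST → push 6. Stack: [1, 6]
LOAD_FAST c → push 27. Stack: [1, 6, 27]
BINARY_OP + → 6 + 27 = 33. Stack: [1, 33]
BINARY_OP * → 1 * 33 = 33. Stack: [33]
STORE_FAST k → k=33. Stack: []
LOAD_FAST k → push 33. Stack: [33]
RETURN_VALUE → return 33.

33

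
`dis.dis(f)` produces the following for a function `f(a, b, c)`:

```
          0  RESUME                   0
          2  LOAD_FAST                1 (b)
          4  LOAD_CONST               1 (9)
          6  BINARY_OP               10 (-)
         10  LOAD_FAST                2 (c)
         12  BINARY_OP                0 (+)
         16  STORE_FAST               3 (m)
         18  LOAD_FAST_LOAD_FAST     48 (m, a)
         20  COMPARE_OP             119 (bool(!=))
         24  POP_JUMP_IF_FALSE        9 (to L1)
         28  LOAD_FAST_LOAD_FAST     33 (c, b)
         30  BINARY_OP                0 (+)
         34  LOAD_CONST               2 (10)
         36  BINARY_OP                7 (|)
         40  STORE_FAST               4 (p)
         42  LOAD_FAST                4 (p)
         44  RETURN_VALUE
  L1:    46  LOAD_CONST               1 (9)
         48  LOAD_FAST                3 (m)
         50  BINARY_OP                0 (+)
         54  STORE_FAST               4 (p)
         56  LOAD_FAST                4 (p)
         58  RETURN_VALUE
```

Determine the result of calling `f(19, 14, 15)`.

LOAD_FAST b → push 14. Stack: [14]
LOAD_CONST → push 9. Stack: [14, 9]
BINARY_OP - → 14 - 9 = 5. Stack: [5]
LOAD_FAST c → push 15. Stack: [5, 15]
BINARY_OP + → 5 + 15 = 20. Stack: [20]
STORE_FAST m → m=20. Stack: []
LOAD_FAST_LOAD_FAST m,a → push 20,19. Stack: [20, 19]
COMPARE_OP bool(!=) → 20 vs 19 = True. Stack: [True]
POP_JUMP_IF_FALSE → pop True; no jump. Stack: []
LOAD_FAST_LOAD_FAST c,b → push 15,14. Stack: [15, 14]
BINARY_OP + → 15 + 14 = 29. Stack: [29]
LOAD_CONST → push 10. Stack: [29, 10]
BINARY_OP | → 29 | 10 = 31. Stack: [31]
STORE_FAST p → p=31. Stack: []
LOAD_FAST p → push 31. Stack: [31]
RETURN_VALUE → return 31.

31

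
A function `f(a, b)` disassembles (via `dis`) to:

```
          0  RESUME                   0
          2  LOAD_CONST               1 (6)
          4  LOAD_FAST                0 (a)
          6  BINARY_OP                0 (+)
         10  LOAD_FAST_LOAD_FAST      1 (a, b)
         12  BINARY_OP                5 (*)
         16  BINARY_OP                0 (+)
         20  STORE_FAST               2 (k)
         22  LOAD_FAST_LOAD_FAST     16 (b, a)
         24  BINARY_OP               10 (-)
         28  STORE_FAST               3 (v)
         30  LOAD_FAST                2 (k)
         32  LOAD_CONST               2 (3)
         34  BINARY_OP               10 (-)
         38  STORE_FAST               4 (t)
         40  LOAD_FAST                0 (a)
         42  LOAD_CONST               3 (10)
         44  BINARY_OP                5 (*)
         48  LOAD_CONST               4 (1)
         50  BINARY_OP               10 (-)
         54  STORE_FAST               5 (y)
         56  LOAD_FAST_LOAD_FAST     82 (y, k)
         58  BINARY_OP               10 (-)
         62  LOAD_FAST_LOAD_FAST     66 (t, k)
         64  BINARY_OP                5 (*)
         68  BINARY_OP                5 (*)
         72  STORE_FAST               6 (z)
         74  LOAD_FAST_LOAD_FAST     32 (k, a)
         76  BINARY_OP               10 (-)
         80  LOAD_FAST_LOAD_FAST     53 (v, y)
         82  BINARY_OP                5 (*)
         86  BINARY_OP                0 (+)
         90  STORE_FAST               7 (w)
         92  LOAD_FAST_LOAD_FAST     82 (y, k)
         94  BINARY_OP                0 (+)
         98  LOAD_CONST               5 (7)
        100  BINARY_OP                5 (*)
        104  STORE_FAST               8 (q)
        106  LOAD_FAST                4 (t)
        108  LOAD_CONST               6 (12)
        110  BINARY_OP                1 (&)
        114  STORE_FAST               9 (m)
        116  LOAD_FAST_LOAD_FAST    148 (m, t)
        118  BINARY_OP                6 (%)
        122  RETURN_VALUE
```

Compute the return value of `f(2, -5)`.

LOAD_CONST → push 6. Stack: [6]
LOAD_FAST a → push 2. Stack: [6, 2]
BINARY_OP + → 6 + 2 = 8. Stack: [8]
LOAD_FAST_LOAD_FAST a,b → push 2,-5. Stack: [8, 2, -5]
BINARY_OP * → 2 * -5 = -10. Stack: [8, -10]
BINARY_OP + → 8 + -10 = -2. Stack: [-2]
STORE_FAST k → k=-2. Stack: []
LOAD_FAST_LOAD_FAST b,a → push -5,2. Stack: [-5, 2]
BINARY_OP - → -5 - 2 = -7. Stack: [-7]
STORE_FAST v → v=-7. Stack: []
LOAD_FAST k → push -2. Stack: [-2]
LOAD_CONST → push 3. Stack: [-2, 3]
BINARY_OP - → -2 - 3 = -5. Stack: [-5]
STORE_FAST t → t=-5. Stack: []
LOAD_FAST a → push 2. Stack: [2]
LOAD_CONST → push 10. Stack: [2, 10]
BINARY_OP * → 2 * 10 = 20. Stack: [20]
LOAD_CONST → push 1. Stack: [20, 1]
BINARY_OP - → 20 - 1 = 19. Stack: [19]
STORE_FAST y → y=19. Stack: []
LOAD_FAST_LOAD_FAST y,k → push 19,-2. Stack: [19, -2]
BINARY_OP - → 19 - -2 = 21. Stack: [21]
LOAD_FAST_LOAD_FAST t,k → push -5,-2. Stack: [21, -5, -2]
BINARY_OP * → -5 * -2 = 10. Stack: [21, 10]
BINARY_OP * → 21 * 10 = 210. Stack: [210]
STORE_FAST z → z=210. Stack: []
LOAD_FAST_LOAD_FAST k,a → push -2,2. Stack: [-2, 2]
BINARY_OP - → -2 - 2 = -4. Stack: [-4]
LOAD_FAST_LOAD_FAST v,y → push -7,19. Stack: [-4, -7, 19]
BINARY_OP * → -7 * 19 = -133. Stack: [-4, -133]
BINARY_OP + → -4 + -133 = -137. Stack: [-137]
STORE_FAST w → w=-137. Stack: []
LOAD_FAST_LOAD_FAST y,k → push 19,-2. Stack: [19, -2]
BINARY_OP + → 19 + -2 = 17. Stack: [17]
LOAD_CONST → push 7. Stack: [17, 7]
BINARY_OP * → 17 * 7 = 119. Stack: [119]
STORE_FAST q → q=119. Stack: []
LOAD_FAST t → push -5. Stack: [-5]
LOAD_CONST → push 12. Stack: [-5, 12]
BINARY_OP & → -5 & 12 = 8. Stack: [8]
STORE_FAST m → m=8. Stack: []
LOAD_FAST_LOAD_FAST m,t → push 8,-5. Stack: [8, -5]
BINARY_OP % → 8 % -5 = -2. Stack: [-2]
RETURN_VALUE → return -2.

-2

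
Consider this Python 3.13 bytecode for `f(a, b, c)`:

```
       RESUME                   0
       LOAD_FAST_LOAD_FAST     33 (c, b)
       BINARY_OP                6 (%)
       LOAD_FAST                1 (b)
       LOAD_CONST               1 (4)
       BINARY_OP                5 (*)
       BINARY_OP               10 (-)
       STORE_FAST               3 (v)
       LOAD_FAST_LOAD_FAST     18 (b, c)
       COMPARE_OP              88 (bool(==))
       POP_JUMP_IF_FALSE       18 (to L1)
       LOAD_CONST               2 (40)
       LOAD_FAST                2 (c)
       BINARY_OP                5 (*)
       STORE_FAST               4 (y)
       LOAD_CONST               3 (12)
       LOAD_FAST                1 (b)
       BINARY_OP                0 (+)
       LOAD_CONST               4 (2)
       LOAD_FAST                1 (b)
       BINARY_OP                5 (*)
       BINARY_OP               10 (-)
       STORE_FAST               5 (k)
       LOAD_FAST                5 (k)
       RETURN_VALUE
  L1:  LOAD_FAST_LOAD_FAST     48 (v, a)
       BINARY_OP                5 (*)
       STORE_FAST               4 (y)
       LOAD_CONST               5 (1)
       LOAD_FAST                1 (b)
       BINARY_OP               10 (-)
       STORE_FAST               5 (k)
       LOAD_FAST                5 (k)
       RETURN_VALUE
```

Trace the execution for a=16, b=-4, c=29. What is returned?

5

LOAD_FAST_LOAD_FAST c,b → push 29,-4. Stack: [29, -4]
BINARY_OP % → 29 % -4 = -3. Stack: [-3]
LOAD_FAST b → push -4. Stack: [-3, -4]
LOAD_CONST → push 4. Stack: [-3, -4, 4]
BINARY_OP * → -4 * 4 = -16. Stack: [-3, -16]
BINARY_OP - → -3 - -16 = 13. Stack: [13]
STORE_FAST v → v=13. Stack: []
LOAD_FAST_LOAD_FAST b,c → push -4,29. Stack: [-4, 29]
COMPARE_OP bool(==) → -4 vs 29 = False. Stack: [False]
POP_JUMP_IF_FALSE → pop False; jump. Stack: []
LOAD_FAST_LOAD_FAST v,a → push 13,16. Stack: [13, 16]
BINARY_OP * → 13 * 16 = 208. Stack: [208]
STORE_FAST y → y=208. Stack: []
LOAD_CONST → push 1. Stack: [1]
LOAD_FAST b → push -4. Stack: [1, -4]
BINARY_OP - → 1 - -4 = 5. Stack: [5]
STORE_FAST k → k=5. Stack: []
LOAD_FAST k → push 5. Stack: [5]
RETURN_VALUE → return 5.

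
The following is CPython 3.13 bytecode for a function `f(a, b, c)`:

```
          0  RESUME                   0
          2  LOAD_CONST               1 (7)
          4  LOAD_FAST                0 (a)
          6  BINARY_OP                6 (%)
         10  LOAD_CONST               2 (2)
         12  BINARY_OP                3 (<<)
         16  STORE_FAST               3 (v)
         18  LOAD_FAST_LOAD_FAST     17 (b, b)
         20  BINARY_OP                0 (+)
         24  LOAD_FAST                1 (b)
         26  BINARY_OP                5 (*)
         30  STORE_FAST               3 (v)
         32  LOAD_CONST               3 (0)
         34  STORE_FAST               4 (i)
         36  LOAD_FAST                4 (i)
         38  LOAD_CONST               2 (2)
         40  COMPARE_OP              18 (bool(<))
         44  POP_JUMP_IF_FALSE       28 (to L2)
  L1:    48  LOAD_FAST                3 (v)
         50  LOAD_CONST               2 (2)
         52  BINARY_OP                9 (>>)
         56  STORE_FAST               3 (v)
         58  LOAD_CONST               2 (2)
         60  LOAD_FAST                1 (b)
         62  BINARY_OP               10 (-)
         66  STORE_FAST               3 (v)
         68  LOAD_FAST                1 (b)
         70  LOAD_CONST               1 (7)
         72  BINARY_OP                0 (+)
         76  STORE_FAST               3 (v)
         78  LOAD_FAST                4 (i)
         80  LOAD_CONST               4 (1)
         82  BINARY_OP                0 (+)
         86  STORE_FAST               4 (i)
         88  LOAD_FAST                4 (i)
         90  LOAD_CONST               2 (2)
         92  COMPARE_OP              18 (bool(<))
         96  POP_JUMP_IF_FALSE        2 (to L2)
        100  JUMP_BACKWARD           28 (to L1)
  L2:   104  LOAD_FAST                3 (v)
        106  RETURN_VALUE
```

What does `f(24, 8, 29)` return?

15

LOAD_CONST → push 7. Stack: [7]
LOAD_FAST a → push 24. Stack: [7, 24]
BINARY_OP % → 7 % 24 = 7. Stack: [7]
LOAD_CONST → push 2. Stack: [7, 2]
BINARY_OP << → 7 << 2 = 28. Stack: [28]
STORE_FAST v → v=28. Stack: []
LOAD_FAST_LOAD_FAST b,b → push 8,8. Stack: [8, 8]
BINARY_OP + → 8 + 8 = 16. Stack: [16]
LOAD_FAST b → push 8. Stack: [16, 8]
BINARY_OP * → 16 * 8 = 128. Stack: [128]
STORE_FAST v → v=128. Stack: []
LOAD_CONST → push 0. Stack: [0]
STORE_FAST i → i=0. Stack: []
LOAD_FAST i → push 0. Stack: [0]
LOAD_CONST → push 2. Stack: [0, 2]
COMPARE_OP bool(<) → 0 vs 2 = True. Stack: [True]
POP_JUMP_IF_FALSE → pop True; no jump. Stack: []
LOAD_FAST v → push 128. Stack: [128]
LOAD_CONST → push 2. Stack: [128, 2]
BINARY_OP >> → 128 >> 2 = 32. Stack: [32]
STORE_FAST v → v=32. Stack: []
LOAD_CONST → push 2. Stack: [2]
LOAD_FAST b → push 8. Stack: [2, 8]
BINARY_OP - → 2 - 8 = -6. Stack: [-6]
STORE_FAST v → v=-6. Stack: []
LOAD_FAST b → push 8. Stack: [8]
LOAD_CONST → push 7. Stack: [8, 7]
BINARY_OP + → 8 + 7 = 15. Stack: [15]
STORE_FAST v → v=15. Stack: []
LOAD_FAST i → push 0. Stack: [0]
LOAD_CONST → push 1. Stack: [0, 1]
BINARY_OP + → 0 + 1 = 1. Stack: [1]
STORE_FAST i → i=1. Stack: []
LOAD_FAST i → push 1. Stack: [1]
LOAD_CONST → push 2. Stack: [1, 2]
COMPARE_OP bool(<) → 1 vs 2 = True. Stack: [True]
POP_JUMP_IF_FALSE → pop True; no jump. Stack: []
LOAD_FAST v → push 15. Stack: [15]
LOAD_CONST → push 2. Stack: [15, 2]
BINARY_OP >> → 15 >> 2 = 3. Stack: [3]
STORE_FAST v → v=3. Stack: []
LOAD_CONST → push 2. Stack: [2]
LOAD_FAST b → push 8. Stack: [2, 8]
BINARY_OP - → 2 - 8 = -6. Stack: [-6]
STORE_FAST v → v=-6. Stack: []
LOAD_FAST b → push 8. Stack: [8]
LOAD_CONST → push 7. Stack: [8, 7]
BINARY_OP + → 8 + 7 = 15. Stack: [15]
STORE_FAST v → v=15. Stack: []
LOAD_FAST i → push 1. Stack: [1]
LOAD_CONST → push 1. Stack: [1, 1]
BINARY_OP + → 1 + 1 = 2. Stack: [2]
STORE_FAST i → i=2. Stack: []
LOAD_FAST i → push 2. Stack: [2]
LOAD_CONST → push 2. Stack: [2, 2]
COMPARE_OP bool(<) → 2 vs 2 = False. Stack: [False]
POP_JUMP_IF_FALSE → pop False; jump. Stack: []
LOAD_FAST v → push 15. Stack: [15]
RETURN_VALUE → return 15.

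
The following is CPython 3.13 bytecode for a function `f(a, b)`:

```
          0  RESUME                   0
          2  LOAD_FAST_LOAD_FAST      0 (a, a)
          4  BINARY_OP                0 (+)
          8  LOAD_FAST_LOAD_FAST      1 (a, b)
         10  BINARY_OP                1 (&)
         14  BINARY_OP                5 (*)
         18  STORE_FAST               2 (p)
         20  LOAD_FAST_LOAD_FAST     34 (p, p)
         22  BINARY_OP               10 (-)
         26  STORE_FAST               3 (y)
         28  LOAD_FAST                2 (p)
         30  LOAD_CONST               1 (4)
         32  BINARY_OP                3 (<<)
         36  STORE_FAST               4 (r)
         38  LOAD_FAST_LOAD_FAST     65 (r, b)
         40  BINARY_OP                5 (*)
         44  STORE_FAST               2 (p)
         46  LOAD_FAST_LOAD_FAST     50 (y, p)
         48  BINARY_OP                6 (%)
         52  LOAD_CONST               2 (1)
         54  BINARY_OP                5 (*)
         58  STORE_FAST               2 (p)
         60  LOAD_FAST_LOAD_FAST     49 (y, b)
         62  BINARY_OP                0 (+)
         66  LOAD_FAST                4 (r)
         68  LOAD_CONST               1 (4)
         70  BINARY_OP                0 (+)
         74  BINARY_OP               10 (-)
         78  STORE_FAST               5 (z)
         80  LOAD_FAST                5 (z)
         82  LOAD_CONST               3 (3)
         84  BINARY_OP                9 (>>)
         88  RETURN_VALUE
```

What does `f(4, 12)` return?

LOAD_FAST_LOAD_FAST a,a → push 4,4. Stack: [4, 4]
BINARY_OP + → 4 + 4 = 8. Stack: [8]
LOAD_FAST_LOAD_FAST a,b → push 4,12. Stack: [8, 4, 12]
BINARY_OP & → 4 & 12 = 4. Stack: [8, 4]
BINARY_OP * → 8 * 4 = 32. Stack: [32]
STORE_FAST p → p=32. Stack: []
LOAD_FAST_LOAD_FAST p,p → push 32,32. Stack: [32, 32]
BINARY_OP - → 32 - 32 = 0. Stack: [0]
STORE_FAST y → y=0. Stack: []
LOAD_FAST p → push 32. Stack: [32]
LOAD_CONST → push 4. Stack: [32, 4]
BINARY_OP << → 32 << 4 = 512. Stack: [512]
STORE_FAST r → r=512. Stack: []
LOAD_FAST_LOAD_FAST r,b → push 512,12. Stack: [512, 12]
BINARY_OP * → 512 * 12 = 6144. Stack: [6144]
STORE_FAST p → p=6144. Stack: []
LOAD_FAST_LOAD_FAST y,p → push 0,6144. Stack: [0, 6144]
BINARY_OP % → 0 % 6144 = 0. Stack: [0]
LOAD_CONST → push 1. Stack: [0, 1]
BINARY_OP * → 0 * 1 = 0. Stack: [0]
STORE_FAST p → p=0. Stack: []
LOAD_FAST_LOAD_FAST y,b → push 0,12. Stack: [0, 12]
BINARY_OP + → 0 + 12 = 12. Stack: [12]
LOAD_FAST r → push 512. Stack: [12, 512]
LOAD_CONST → push 4. Stack: [12, 512, 4]
BINARY_OP + → 512 + 4 = 516. Stack: [12, 516]
BINARY_OP - → 12 - 516 = -504. Stack: [-504]
STORE_FAST z → z=-504. Stack: []
LOAD_FAST z → push -504. Stack: [-504]
LOAD_CONST → push 3. Stack: [-504, 3]
BINARY_OP >> → -504 >> 3 = -63. Stack: [-63]
RETURN_VALUE → return -63.

-63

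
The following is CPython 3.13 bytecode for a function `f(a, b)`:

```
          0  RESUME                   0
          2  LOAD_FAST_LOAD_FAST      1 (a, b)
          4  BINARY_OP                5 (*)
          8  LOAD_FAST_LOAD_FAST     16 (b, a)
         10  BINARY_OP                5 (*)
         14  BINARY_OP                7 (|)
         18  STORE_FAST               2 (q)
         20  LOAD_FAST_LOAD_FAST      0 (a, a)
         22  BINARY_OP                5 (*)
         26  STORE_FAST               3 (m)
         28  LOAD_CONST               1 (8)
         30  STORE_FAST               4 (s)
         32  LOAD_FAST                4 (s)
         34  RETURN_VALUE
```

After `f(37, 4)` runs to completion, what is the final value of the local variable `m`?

1369

LOAD_FAST_LOAD_FAST a,b → push 37,4. Stack: [37, 4]
BINARY_OP * → 37 * 4 = 148. Stack: [148]
LOAD_FAST_LOAD_FAST b,a → push 4,37. Stack: [148, 4, 37]
BINARY_OP * → 4 * 37 = 148. Stack: [148, 148]
BINARY_OP | → 148 | 148 = 148. Stack: [148]
STORE_FAST q → q=148. Stack: []
LOAD_FAST_LOAD_FAST a,a → push 37,37. Stack: [37, 37]
BINARY_OP * → 37 * 37 = 1369. Stack: [1369]
STORE_FAST m → m=1369. Stack: []
LOAD_CONST → push 8. Stack: [8]
STORE_FAST s → s=8. Stack: []
LOAD_FAST s → push 8. Stack: [8]
RETURN_VALUE → return 8.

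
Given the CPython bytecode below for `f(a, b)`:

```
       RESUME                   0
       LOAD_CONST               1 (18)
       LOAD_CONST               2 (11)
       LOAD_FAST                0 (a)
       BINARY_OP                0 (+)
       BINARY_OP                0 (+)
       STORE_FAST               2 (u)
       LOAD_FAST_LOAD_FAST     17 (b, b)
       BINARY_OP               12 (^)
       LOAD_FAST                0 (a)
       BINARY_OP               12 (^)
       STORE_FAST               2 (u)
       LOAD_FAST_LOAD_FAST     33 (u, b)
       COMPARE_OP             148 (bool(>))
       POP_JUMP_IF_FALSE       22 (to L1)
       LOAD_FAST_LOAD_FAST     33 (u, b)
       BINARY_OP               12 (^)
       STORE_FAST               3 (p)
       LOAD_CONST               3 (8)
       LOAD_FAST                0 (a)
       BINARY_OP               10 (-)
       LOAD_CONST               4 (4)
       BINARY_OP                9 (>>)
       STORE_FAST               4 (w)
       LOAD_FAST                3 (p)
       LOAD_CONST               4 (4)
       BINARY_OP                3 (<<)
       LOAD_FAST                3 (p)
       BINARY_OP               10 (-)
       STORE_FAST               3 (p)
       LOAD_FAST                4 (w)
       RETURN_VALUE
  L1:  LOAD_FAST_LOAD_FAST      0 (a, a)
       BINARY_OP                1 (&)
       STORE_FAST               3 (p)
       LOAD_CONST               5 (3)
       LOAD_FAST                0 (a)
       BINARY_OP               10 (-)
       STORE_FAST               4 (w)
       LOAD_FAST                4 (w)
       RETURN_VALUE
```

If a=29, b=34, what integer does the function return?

LOAD_CONST → push 18. Stack: [18]
LOAD_CONST → push 11. Stack: [18, 11]
LOAD_FAST a → push 29. Stack: [18, 11, 29]
BINARY_OP + → 11 + 29 = 40. Stack: [18, 40]
BINARY_OP + → 18 + 40 = 58. Stack: [58]
STORE_FAST u → u=58. Stack: []
LOAD_FAST_LOAD_FAST b,b → push 34,34. Stack: [34, 34]
BINARY_OP ^ → 34 ^ 34 = 0. Stack: [0]
LOAD_FAST a → push 29. Stack: [0, 29]
BINARY_OP ^ → 0 ^ 29 = 29. Stack: [29]
STORE_FAST u → u=29. Stack: []
LOAD_FAST_LOAD_FAST u,b → push 29,34. Stack: [29, 34]
COMPARE_OP bool(>) → 29 vs 34 = False. Stack: [False]
POP_JUMP_IF_FALSE → pop False; jump. Stack: []
LOAD_FAST_LOAD_FAST a,a → push 29,29. Stack: [29, 29]
BINARY_OP & → 29 & 29 = 29. Stack: [29]
STORE_FAST p → p=29. Stack: []
LOAD_CONST → push 3. Stack: [3]
LOAD_FAST a → push 29. Stack: [3, 29]
BINARY_OP - → 3 - 29 = -26. Stack: [-26]
STORE_FAST w → w=-26. Stack: []
LOAD_FAST w → push -26. Stack: [-26]
RETURN_VALUE → return -26.

-26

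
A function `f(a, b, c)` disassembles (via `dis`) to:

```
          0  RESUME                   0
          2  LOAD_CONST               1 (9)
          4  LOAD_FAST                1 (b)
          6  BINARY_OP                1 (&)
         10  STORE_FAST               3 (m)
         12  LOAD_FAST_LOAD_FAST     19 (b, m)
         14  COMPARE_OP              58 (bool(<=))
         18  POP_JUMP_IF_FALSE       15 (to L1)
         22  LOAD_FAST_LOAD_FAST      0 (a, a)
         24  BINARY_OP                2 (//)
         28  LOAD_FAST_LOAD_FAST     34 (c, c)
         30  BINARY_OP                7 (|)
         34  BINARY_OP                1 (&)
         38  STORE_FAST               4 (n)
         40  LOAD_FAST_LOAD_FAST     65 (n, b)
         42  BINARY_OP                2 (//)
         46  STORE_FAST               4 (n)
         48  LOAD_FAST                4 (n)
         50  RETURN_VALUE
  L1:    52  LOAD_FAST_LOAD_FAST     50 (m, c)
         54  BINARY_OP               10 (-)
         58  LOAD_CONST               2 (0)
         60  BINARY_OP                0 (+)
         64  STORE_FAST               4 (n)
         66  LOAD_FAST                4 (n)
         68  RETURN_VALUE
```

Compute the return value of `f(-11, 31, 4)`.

LOAD_CONST → push 9. Stack: [9]
LOAD_FAST b → push 31. Stack: [9, 31]
BINARY_OP & → 9 & 31 = 9. Stack: [9]
STORE_FAST m → m=9. Stack: []
LOAD_FAST_LOAD_FAST b,m → push 31,9. Stack: [31, 9]
COMPARE_OP bool(<=) → 31 vs 9 = False. Stack: [False]
POP_JUMP_IF_FALSE → pop False; jump. Stack: []
LOAD_FAST_LOAD_FAST m,c → push 9,4. Stack: [9, 4]
BINARY_OP - → 9 - 4 = 5. Stack: [5]
LOAD_CONST → push 0. Stack: [5, 0]
BINARY_OP + → 5 + 0 = 5. Stack: [5]
STORE_FAST n → n=5. Stack: []
LOAD_FAST n → push 5. Stack: [5]
RETURN_VALUE → return 5.

5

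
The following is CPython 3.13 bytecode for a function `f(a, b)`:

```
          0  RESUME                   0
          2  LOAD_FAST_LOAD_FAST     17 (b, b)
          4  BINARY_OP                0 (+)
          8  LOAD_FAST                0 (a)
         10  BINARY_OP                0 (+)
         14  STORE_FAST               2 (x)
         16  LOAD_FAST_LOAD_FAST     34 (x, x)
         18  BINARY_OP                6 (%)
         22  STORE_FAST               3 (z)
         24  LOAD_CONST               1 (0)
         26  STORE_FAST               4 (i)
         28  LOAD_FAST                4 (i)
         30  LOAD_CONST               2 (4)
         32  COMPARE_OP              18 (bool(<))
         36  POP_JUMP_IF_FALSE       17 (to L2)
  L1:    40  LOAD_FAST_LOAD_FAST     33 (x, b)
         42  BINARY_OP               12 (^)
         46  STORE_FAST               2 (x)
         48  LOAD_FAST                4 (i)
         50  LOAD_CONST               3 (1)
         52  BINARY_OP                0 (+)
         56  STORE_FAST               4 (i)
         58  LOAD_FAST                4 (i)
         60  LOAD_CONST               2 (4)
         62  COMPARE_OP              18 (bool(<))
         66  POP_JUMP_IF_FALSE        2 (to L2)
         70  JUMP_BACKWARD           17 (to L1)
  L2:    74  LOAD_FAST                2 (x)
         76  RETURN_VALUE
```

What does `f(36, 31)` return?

LOAD_FAST_LOAD_FAST b,b → push 31,31. Stack: [31, 31]
BINARY_OP + → 31 + 31 = 62. Stack: [62]
LOAD_FAST a → push 36. Stack: [62, 36]
BINARY_OP + → 62 + 36 = 98. Stack: [98]
STORE_FAST x → x=98. Stack: []
LOAD_FAST_LOAD_FAST x,x → push 98,98. Stack: [98, 98]
BINARY_OP % → 98 % 98 = 0. Stack: [0]
STORE_FAST z → z=0. Stack: []
LOAD_CONST → push 0. Stack: [0]
STORE_FAST i → i=0. Stack: []
LOAD_FAST i → push 0. Stack: [0]
LOAD_CONST → push 4. Stack: [0, 4]
COMPARE_OP bool(<) → 0 vs 4 = True. Stack: [True]
POP_JUMP_IF_FALSE → pop True; no jump. Stack: []
LOAD_FAST_LOAD_FAST x,b → push 98,31. Stack: [98, 31]
BINARY_OP ^ → 98 ^ 31 = 125. Stack: [125]
STORE_FAST x → x=125. Stack: []
LOAD_FAST i → push 0. Stack: [0]
LOAD_CONST → push 1. Stack: [0, 1]
BINARY_OP + → 0 + 1 = 1. Stack: [1]
STORE_FAST i → i=1. Stack: []
LOAD_FAST i → push 1. Stack: [1]
LOAD_CONST → push 4. Stack: [1, 4]
COMPARE_OP bool(<) → 1 vs 4 = True. Stack: [True]
POP_JUMP_IF_FALSE → pop True; no jump. Stack: []
LOAD_FAST_LOAD_FAST x,b → push 125,31. Stack: [125, 31]
BINARY_OP ^ → 125 ^ 31 = 98. Stack: [98]
STORE_FAST x → x=98. Stack: []
LOAD_FAST i → push 1. Stack: [1]
LOAD_CONST → push 1. Stack: [1, 1]
BINARY_OP + → 1 + 1 = 2. Stack: [2]
STORE_FAST i → i=2. Stack: []
LOAD_FAST i → push 2. Stack: [2]
LOAD_CONST → push 4. Stack: [2, 4]
COMPARE_OP bool(<) → 2 vs 4 = True. Stack: [True]
POP_JUMP_IF_FALSE → pop True; no jump. Stack: []
LOAD_FAST_LOAD_FAST x,b → push 98,31. Stack: [98, 31]
BINARY_OP ^ → 98 ^ 31 = 125. Stack: [125]
STORE_FAST x → x=125. Stack: []
LOAD_FAST i → push 2. Stack: [2]
LOAD_CONST → push 1. Stack: [2, 1]
BINARY_OP + → 2 + 1 = 3. Stack: [3]
STORE_FAST i → i=3. Stack: []
LOAD_FAST i → push 3. Stack: [3]
LOAD_CONST → push 4. Stack: [3, 4]
COMPARE_OP bool(<) → 3 vs 4 = True. Stack: [True]
POP_JUMP_IF_FALSE → pop True; no jump. Stack: []
LOAD_FAST_LOAD_FAST x,b → push 125,31. Stack: [125, 31]
BINARY_OP ^ → 125 ^ 31 = 98. Stack: [98]
STORE_FAST x → x=98. Stack: []
LOAD_FAST i → push 3. Stack: [3]
LOAD_CONST → push 1. Stack: [3, 1]
BINARY_OP + → 3 + 1 = 4. Stack: [4]
STORE_FAST i → i=4. Stack: []
LOAD_FAST i → push 4. Stack: [4]
LOAD_CONST → push 4. Stack: [4, 4]
COMPARE_OP bool(<) → 4 vs 4 = False. Stack: [False]
POP_JUMP_IF_FALSE → pop False; jump. Stack: []
LOAD_FAST x → push 98. Stack: [98]
RETURN_VALUE → return 98.

98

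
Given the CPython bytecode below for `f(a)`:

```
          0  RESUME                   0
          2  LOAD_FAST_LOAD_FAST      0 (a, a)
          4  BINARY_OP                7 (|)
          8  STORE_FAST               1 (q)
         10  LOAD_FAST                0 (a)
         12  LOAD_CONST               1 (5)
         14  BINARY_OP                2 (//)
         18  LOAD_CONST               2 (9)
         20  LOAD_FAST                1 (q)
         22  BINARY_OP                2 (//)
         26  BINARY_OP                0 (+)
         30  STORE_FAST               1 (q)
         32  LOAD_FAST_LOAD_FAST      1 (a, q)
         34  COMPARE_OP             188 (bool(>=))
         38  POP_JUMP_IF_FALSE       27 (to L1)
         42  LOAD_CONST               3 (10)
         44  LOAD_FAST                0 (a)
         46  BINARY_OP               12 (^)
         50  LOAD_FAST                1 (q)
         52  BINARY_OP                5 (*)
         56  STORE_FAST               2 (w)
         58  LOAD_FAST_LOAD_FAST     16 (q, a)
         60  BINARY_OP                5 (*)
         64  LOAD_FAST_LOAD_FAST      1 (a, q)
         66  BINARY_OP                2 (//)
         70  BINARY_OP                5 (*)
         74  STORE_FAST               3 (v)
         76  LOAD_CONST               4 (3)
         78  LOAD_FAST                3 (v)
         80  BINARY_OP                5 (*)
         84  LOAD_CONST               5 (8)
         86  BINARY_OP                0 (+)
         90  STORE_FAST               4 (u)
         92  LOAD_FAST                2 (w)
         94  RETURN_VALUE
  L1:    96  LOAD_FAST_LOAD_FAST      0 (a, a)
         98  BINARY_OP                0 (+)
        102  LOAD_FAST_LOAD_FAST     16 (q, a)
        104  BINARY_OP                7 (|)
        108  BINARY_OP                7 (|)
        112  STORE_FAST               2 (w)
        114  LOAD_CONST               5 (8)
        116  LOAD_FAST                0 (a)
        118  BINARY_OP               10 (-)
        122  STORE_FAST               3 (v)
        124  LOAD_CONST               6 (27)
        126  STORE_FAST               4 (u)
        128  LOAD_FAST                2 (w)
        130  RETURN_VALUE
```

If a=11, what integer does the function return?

2

LOAD_FAST_LOAD_FAST a,a → push 11,11. Stack: [11, 11]
BINARY_OP | → 11 | 11 = 11. Stack: [11]
STORE_FAST q → q=11. Stack: []
LOAD_FAST a → push 11. Stack: [11]
LOAD_CONST → push 5. Stack: [11, 5]
BINARY_OP // → 11 // 5 = 2. Stack: [2]
LOAD_CONST → push 9. Stack: [2, 9]
LOAD_FAST q → push 11. Stack: [2, 9, 11]
BINARY_OP // → 9 // 11 = 0. Stack: [2, 0]
BINARY_OP + → 2 + 0 = 2. Stack: [2]
STORE_FAST q → q=2. Stack: []
LOAD_FAST_LOAD_FAST a,q → push 11,2. Stack: [11, 2]
COMPARE_OP bool(>=) → 11 vs 2 = True. Stack: [True]
POP_JUMP_IF_FALSE → pop True; no jump. Stack: []
LOAD_CONST → push 10. Stack: [10]
LOAD_FAST a → push 11. Stack: [10, 11]
BINARY_OP ^ → 10 ^ 11 = 1. Stack: [1]
LOAD_FAST q → push 2. Stack: [1, 2]
BINARY_OP * → 1 * 2 = 2. Stack: [2]
STORE_FAST w → w=2. Stack: []
LOAD_FAST_LOAD_FAST q,a → push 2,11. Stack: [2, 11]
BINARY_OP * → 2 * 11 = 22. Stack: [22]
LOAD_FAST_LOAD_FAST a,q → push 11,2. Stack: [22, 11, 2]
BINARY_OP // → 11 // 2 = 5. Stack: [22, 5]
BINARY_OP * → 22 * 5 = 110. Stack: [110]
STORE_FAST v → v=110. Stack: []
LOAD_CONST → push 3. Stack: [3]
LOAD_FAST v → push 110. Stack: [3, 110]
BINARY_OP * → 3 * 110 = 330. Stack: [330]
LOAD_CONST → push 8. Stack: [330, 8]
BINARY_OP + → 330 + 8 = 338. Stack: [338]
STORE_FAST u → u=338. Stack: []
LOAD_FAST w → push 2. Stack: [2]
RETURN_VALUE → return 2.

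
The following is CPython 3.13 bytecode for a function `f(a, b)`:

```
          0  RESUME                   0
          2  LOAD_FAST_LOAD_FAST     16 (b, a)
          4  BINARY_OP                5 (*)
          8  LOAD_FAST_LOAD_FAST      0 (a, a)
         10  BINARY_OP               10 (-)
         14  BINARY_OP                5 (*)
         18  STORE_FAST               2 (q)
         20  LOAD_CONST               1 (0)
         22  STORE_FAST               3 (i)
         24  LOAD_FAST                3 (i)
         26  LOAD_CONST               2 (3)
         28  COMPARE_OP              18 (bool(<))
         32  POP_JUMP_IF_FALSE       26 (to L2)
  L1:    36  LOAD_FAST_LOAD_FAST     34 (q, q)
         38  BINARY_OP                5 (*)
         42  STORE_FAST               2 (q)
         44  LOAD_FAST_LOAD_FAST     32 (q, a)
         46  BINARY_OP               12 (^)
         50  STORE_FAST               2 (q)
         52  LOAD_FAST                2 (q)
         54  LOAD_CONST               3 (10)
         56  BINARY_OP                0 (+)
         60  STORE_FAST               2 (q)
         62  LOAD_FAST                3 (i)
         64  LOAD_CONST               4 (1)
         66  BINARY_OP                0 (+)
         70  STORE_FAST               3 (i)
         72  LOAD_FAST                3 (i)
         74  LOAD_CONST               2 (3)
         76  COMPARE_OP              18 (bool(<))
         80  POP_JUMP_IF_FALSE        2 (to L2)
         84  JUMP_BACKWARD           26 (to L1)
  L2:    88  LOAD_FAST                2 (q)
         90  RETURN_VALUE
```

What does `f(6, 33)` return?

74000

LOAD_FAST_LOAD_FAST b,a → push 33,6
BINARY_OP * → 33 * 6 = 198
LOAD_FAST_LOAD_FAST a,a → push 6,6
BINARY_OP - → 6 - 6 = 0
BINARY_OP * → 198 * 0 = 0
STORE_FAST q → q=0
LOAD_CONST → push 0
STORE_FAST i → i=0
LOAD_FAST i → push 0
LOAD_CONST → push 3
COMPARE_OP bool(<) → 0 vs 3 = True
POP_JUMP_IF_FALSE → pop True; no jump
LOAD_FAST_LOAD_FAST q,q → push 0,0
BINARY_OP * → 0 * 0 = 0
STORE_FAST q → q=0
LOAD_FAST_LOAD_FAST q,a → push 0,6
BINARY_OP ^ → 0 ^ 6 = 6
STORE_FAST q → q=6
LOAD_FAST q → push 6
LOAD_CONST → push 10
BINARY_OP + → 6 + 10 = 16
STORE_FAST q → q=16
LOAD_FAST i → push 0
LOAD_CONST → push 1
BINARY_OP + → 0 + 1 = 1
STORE_FAST i → i=1
LOAD_FAST i → push 1
LOAD_CONST → push 3
COMPARE_OP bool(<) → 1 vs 3 = True
POP_JUMP_IF_FALSE → pop True; no jump
LOAD_FAST_LOAD_FAST q,q → push 16,16
BINARY_OP * → 16 * 16 = 256
STORE_FAST q → q=256
LOAD_FAST_LOAD_FAST q,a → push 256,6
BINARY_OP ^ → 256 ^ 6 = 262
STORE_FAST q → q=262
LOAD_FAST q → push 262
LOAD_CONST → push 10
BINARY_OP + → 262 + 10 = 272
STORE_FAST q → q=272
LOAD_FAST i → push 1
LOAD_CONST → push 1
BINARY_OP + → 1 + 1 = 2
STORE_FAST i → i=2
LOAD_FAST i → push 2
LOAD_CONST → push 3
COMPARE_OP bool(<) → 2 vs 3 = True
POP_JUMP_IF_FALSE → pop True; no jump
LOAD_FAST_LOAD_FAST q,q → push 272,272
BINARY_OP * → 272 * 272 = 73984
STORE_FAST q → q=73984
LOAD_FAST_LOAD_FAST q,a → push 73984,6
BINARY_OP ^ → 73984 ^ 6 = 73990
STORE_FAST q → q=73990
LOAD_FAST q → push 73990
LOAD_CONST → push 10
BINARY_OP + → 73990 + 10 = 74000
STORE_FAST q → q=74000
LOAD_FAST i → push 2
LOAD_CONST → push 1
BINARY_OP + → 2 + 1 = 3
STORE_FAST i → i=3
LOAD_FAST i → push 3
LOAD_CONST → push 3
COMPARE_OP bool(<) → 3 vs 3 = False
POP_JUMP_IF_FALSE → pop False; jump
LOAD_FAST q → push 74000
RETURN_VALUE → return 74000.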